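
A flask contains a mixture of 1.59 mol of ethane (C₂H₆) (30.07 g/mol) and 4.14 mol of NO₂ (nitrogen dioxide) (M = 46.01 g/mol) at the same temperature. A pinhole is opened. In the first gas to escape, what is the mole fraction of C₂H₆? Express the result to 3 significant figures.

The effusion rate of species i is ∝ p_i/√M_i ∝ n_i/√M_i.
x_C₂H₆(eff) = (n_C₂H₆/√M_C₂H₆) / (n_C₂H₆/√M_C₂H₆ + n_NO₂/√M_NO₂)
= (1.59/√30.07) / (1.59/√30.07 + 4.14/√46.01) = 0.2900/(0.2900 + 0.6103) = 0.322.

0.322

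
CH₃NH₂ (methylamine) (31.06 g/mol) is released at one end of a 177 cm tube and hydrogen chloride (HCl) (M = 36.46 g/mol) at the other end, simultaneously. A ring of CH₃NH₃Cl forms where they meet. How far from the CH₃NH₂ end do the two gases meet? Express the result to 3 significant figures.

92.0 cm

Graham's law gives d_CH₃NH₂/d_HCl = rate_CH₃NH₂/rate_HCl = √(M_HCl/M_CH₃NH₂) = √(36.46/31.06) = 1.083.
With d_CH₃NH₂ + d_HCl = 177 cm, d_HCl = 177/(1 + 1.083) = 84.96 cm.
d_CH₃NH₂ = 177 − 84.96 = 92.0 cm.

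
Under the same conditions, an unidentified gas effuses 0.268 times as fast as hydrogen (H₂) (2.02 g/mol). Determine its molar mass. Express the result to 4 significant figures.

Graham's law gives rate_X/rate_H₂ = √(M_H₂/M_X).
0.268 = √(2.02/M_X)
M_X = 2.02 / 0.268² = 2.02 / 0.07182 = 28.12 g/mol

28.12 g/mol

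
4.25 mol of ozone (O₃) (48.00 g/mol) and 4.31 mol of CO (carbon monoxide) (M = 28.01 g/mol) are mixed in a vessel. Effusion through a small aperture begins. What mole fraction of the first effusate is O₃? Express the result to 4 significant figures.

0.4296

Rate_i ∝ x_i/√M_i (Graham's law weighted by mole fraction), so the effusate composition follows n_i/√M_i.
So x_O₃ in the escaping gas = (n_O₃/√M_O₃) / Σ(n_i/√M_i)
= (4.25/√48.00) / (4.25/√48.00 + 4.31/√28.01) = 0.6134/(0.6134 + 0.8144) = 0.4296.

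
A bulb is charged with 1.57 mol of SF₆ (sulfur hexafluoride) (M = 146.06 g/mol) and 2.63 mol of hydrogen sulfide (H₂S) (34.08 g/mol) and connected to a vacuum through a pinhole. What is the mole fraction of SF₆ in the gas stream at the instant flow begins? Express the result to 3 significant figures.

0.224

Effusion rate of each component ∝ n_i/√M_i (partial pressure × 1/√M).
x_SF₆(eff) = (n_SF₆/√M_SF₆) / (n_SF₆/√M_SF₆ + n_H₂S/√M_H₂S)
= (1.57/√146.06) / (1.57/√146.06 + 2.63/√34.08) = 0.1299/(0.1299 + 0.4505) = 0.224.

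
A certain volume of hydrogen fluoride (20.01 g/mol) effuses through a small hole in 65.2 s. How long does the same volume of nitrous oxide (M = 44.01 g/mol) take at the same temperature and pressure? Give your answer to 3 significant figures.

Using Graham's law: t_N₂O/t_HF = √(M_N₂O/M_HF) = √(44.01/20.01) = √2.199 = 1.483.
So the time for N₂O is 65.2 × 1.483 = 96.7 s.

96.7 s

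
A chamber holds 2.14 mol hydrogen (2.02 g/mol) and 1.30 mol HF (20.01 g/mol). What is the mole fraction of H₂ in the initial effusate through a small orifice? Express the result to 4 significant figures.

0.8382

Effusion rate of each component ∝ n_i/√M_i (partial pressure × 1/√M).
x_H₂(eff) = (n_H₂/√M_H₂) / (n_H₂/√M_H₂ + n_HF/√M_HF)
= (2.14/√2.02) / (2.14/√2.02 + 1.30/√20.01) = 1.506/(1.506 + 0.2906) = 0.8382.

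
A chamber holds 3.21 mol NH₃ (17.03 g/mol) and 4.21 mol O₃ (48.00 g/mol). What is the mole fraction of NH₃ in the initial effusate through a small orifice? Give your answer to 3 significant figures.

0.561

Each component's effusion rate ∝ (its partial pressure)·(1/√M) ∝ n_i/√M_i.
Mole fraction of NH₃ in the effusate = (n_NH₃/√M_NH₃) / (n_NH₃/√M_NH₃ + n_O₃/√M_O₃)
= (3.21/√17.03) / (3.21/√17.03 + 4.21/√48.00) = 0.7779/(0.7779 + 0.6077) = 0.561.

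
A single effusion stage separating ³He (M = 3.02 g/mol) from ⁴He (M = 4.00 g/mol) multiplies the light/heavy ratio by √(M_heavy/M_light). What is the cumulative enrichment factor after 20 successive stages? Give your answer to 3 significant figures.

16.6

Overall factor = α^20 with α = √(4.00/3.02), i.e. (4.00/3.02)^(20/2).
= 1.32450^10 = 16.6.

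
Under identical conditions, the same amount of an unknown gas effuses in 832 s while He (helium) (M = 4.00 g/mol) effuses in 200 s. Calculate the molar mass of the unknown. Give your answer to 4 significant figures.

From Graham's law, t_X/t_He = √(M_X/M_He).
832/200 = 4.160 = √(M_X/4.00)
M_X = 4.00 × 4.160² = 4.00 × 17.31 = 69.22 g/mol

69.22 g/mol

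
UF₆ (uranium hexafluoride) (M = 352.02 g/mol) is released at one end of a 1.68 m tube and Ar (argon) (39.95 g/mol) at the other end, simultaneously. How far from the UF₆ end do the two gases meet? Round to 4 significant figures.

Distances travelled in equal time are proportional to diffusion rates, so d_UF₆/d_Ar = √(M_Ar/M_UF₆) = √(39.95/352.02) = 0.3369.
With d_UF₆ + d_Ar = 1.68 m, d_Ar = 1.68/(1 + 0.3369) = 1.257 m.
d_UF₆ = 1.68 − 1.257 = 0.4233 m.

0.4233 m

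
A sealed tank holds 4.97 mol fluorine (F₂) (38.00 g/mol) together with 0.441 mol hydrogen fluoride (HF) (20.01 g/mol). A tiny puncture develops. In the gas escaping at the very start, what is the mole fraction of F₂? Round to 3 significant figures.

0.891

The effusion rate of species i is ∝ p_i/√M_i ∝ n_i/√M_i.
Mole fraction of F₂ in the effusate = (n_F₂/√M_F₂) / (n_F₂/√M_F₂ + n_HF/√M_HF)
= (4.97/√38.00) / (4.97/√38.00 + 0.441/√20.01) = 0.8062/(0.8062 + 0.09859) = 0.891.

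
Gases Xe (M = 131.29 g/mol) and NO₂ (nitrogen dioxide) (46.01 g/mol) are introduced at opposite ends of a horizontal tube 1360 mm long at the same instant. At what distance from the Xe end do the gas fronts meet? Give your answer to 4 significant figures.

505.7 mm

In equal time, each gas travels a distance ∝ its rate ∝ 1/√M, so d_Xe/d_NO₂ = √(M_NO₂/M_Xe) = √(46.01/131.29) = 0.5920.
With d_Xe + d_NO₂ = 1360 mm, d_NO₂ = 1360/(1 + 0.5920) = 854.3 mm.
d_Xe = 1360 − 854.3 = 505.7 mm.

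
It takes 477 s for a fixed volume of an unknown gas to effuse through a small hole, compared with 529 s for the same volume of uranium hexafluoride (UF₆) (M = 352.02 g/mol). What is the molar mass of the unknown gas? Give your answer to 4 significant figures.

By Graham's law, t_X/t_UF₆ = √(M_X/M_UF₆).
477/529 = 0.9017 = √(M_X/352.02)
M_X = 352.02 × 0.9017² = 352.02 × 0.8131 = 286.2 g/mol

286.2 g/mol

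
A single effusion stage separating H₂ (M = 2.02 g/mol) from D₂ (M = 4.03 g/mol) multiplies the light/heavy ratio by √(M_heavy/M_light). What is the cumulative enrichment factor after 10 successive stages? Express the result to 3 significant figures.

31.6

The single-stage factor is √(M_heavy/M_light), so 10 stages give [√(4.03/2.02)]^10 = (4.03/2.02)^(10/2).
= 1.99505^5 = 31.6.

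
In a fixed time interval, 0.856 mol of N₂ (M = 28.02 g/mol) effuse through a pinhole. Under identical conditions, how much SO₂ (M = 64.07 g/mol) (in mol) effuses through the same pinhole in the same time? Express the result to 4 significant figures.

0.5661 mol

Graham's law gives rate_SO₂/rate_N₂ = √(M_N₂/M_SO₂) = √(28.02/64.07) = √0.4373 = 0.6613.
So the amount for SO₂ is 0.856 × 0.6613 = 0.5661 mol.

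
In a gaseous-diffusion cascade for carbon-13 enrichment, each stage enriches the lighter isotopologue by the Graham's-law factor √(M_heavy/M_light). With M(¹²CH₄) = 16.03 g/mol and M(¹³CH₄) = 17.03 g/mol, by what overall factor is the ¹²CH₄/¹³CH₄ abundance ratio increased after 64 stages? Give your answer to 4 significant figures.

The single-stage factor is √(M_heavy/M_light), so 64 stages give [√(17.03/16.03)]^64 = (17.03/16.03)^(64/2).
= 1.06238^32 = 6.934.

6.934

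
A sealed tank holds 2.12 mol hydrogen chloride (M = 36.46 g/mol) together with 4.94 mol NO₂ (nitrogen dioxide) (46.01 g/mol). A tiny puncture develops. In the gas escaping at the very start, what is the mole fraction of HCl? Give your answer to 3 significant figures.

Effusion rate of each component ∝ n_i/√M_i (partial pressure × 1/√M).
x_HCl(eff) = (n_HCl/√M_HCl) / (n_HCl/√M_HCl + n_NO₂/√M_NO₂)
= (2.12/√36.46) / (2.12/√36.46 + 4.94/√46.01) = 0.3511/(0.3511 + 0.7283) = 0.325.

0.325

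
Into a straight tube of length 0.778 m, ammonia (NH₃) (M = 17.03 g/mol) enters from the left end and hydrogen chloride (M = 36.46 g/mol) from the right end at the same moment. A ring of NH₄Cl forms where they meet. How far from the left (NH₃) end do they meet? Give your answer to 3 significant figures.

0.462 m

The fronts meet when d_NH₃ + d_HCl = L with d_NH₃/d_HCl = √(M_HCl/M_NH₃) (Graham's law). Here √(M_HCl/M_NH₃) = √(36.46/17.03) = 1.463.
With d_NH₃ + d_HCl = 0.778 m, d_HCl = 0.778/(1 + 1.463) = 0.3159 m.
d_NH₃ = 0.778 − 0.3159 = 0.462 m.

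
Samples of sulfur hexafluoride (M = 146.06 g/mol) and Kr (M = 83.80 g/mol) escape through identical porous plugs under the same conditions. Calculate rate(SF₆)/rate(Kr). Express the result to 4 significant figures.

Using Graham's law: rate_SF₆/rate_Kr = √(M_Kr/M_SF₆) = √(83.80/146.06) = √0.5737 = 0.7575.

0.7575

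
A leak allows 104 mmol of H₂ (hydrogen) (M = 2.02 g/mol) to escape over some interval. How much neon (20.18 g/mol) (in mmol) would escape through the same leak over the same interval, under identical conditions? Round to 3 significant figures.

32.9 mmol

Since effusion rate ∝ 1/√M, rate_Ne/rate_H₂ = √(M_H₂/M_Ne) = √(2.02/20.18) = √0.1001 = 0.3164.
So the amount for Ne is 104 × 0.3164 = 32.9 mmol.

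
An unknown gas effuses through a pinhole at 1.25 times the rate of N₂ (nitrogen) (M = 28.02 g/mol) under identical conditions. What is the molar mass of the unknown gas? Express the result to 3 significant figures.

17.9 g/mol

By Graham's law, rate_X/rate_N₂ = √(M_N₂/M_X).
1.25 = √(28.02/M_X)
M_X = 28.02 / 1.25² = 28.02 / 1.562 = 17.9 g/mol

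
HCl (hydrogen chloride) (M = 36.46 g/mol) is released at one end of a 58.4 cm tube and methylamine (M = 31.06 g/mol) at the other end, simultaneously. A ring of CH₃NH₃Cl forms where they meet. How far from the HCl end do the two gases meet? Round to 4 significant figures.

28.03 cm

Distances travelled in equal time are proportional to diffusion rates, so d_HCl/d_CH₃NH₂ = √(M_CH₃NH₂/M_HCl) = √(31.06/36.46) = 0.9230.
With d_HCl + d_CH₃NH₂ = 58.4 cm, d_CH₃NH₂ = 58.4/(1 + 0.9230) = 30.37 cm.
d_HCl = 58.4 − 30.37 = 28.03 cm.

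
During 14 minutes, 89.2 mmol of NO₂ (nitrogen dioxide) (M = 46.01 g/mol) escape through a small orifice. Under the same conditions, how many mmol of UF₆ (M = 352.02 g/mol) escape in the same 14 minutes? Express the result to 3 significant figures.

By Graham's law, rate_UF₆/rate_NO₂ = √(M_NO₂/M_UF₆) = √(46.01/352.02) = √0.1307 = 0.3615.
So the amount for UF₆ is 89.2 × 0.3615 = 32.2 mmol.

32.2 mmol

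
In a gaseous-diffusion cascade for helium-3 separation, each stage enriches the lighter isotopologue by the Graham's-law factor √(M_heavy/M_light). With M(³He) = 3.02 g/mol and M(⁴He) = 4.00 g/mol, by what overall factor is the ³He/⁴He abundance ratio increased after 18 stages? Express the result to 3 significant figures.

12.5

The single-stage factor is √(M_heavy/M_light), so 18 stages give [√(4.00/3.02)]^18 = (4.00/3.02)^(18/2).
= 1.32450^9 = 12.5.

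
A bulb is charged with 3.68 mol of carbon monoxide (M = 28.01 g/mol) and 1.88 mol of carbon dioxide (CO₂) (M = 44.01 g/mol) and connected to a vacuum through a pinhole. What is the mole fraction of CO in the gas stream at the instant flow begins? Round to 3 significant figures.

The effusion rate of species i is ∝ p_i/√M_i ∝ n_i/√M_i.
x_CO(eff) = (n_CO/√M_CO) / (n_CO/√M_CO + n_CO₂/√M_CO₂)
= (3.68/√28.01) / (3.68/√28.01 + 1.88/√44.01) = 0.6953/(0.6953 + 0.2834) = 0.710.

0.710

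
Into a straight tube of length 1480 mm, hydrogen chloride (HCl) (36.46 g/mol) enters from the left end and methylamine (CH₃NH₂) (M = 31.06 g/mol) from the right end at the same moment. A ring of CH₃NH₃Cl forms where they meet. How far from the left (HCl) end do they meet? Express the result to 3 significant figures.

The fronts meet when d_HCl + d_CH₃NH₂ = L with d_HCl/d_CH₃NH₂ = √(M_CH₃NH₂/M_HCl) (Graham's law). Here √(M_CH₃NH₂/M_HCl) = √(31.06/36.46) = 0.9230.
With d_HCl + d_CH₃NH₂ = 1480 mm, d_CH₃NH₂ = 1480/(1 + 0.9230) = 769.6 mm.
d_HCl = 1480 − 769.6 = 710 mm.

710 mm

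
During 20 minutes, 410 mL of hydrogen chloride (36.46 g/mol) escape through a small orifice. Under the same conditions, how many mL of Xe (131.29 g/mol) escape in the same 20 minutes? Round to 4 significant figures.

216.1 mL

Since effusion rate ∝ 1/√M, rate_Xe/rate_HCl = √(M_HCl/M_Xe) = √(36.46/131.29) = √0.2777 = 0.5270.
So the volume for Xe is 410 × 0.5270 = 216.1 mL.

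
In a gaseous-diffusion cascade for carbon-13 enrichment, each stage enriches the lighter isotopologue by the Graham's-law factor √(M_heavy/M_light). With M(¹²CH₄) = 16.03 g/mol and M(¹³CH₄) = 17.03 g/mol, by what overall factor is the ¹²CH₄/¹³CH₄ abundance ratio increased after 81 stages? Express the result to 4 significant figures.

Each stage multiplies the ratio by α = √(17.03/16.03), so after 81 stages the overall factor is α^81 = (17.03/16.03)^(81/2).
= 1.06238^(81/2) = 11.60.

11.60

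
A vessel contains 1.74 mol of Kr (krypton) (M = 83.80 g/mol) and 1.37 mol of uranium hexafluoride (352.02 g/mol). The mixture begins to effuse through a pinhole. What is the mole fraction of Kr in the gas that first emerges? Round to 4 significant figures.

0.7225

Effusion rate of each component ∝ n_i/√M_i (partial pressure × 1/√M).
Mole fraction of Kr in the effusate = (n_Kr/√M_Kr) / (n_Kr/√M_Kr + n_UF₆/√M_UF₆)
= (1.74/√83.80) / (1.74/√83.80 + 1.37/√352.02) = 0.1901/(0.1901 + 0.07302) = 0.7225.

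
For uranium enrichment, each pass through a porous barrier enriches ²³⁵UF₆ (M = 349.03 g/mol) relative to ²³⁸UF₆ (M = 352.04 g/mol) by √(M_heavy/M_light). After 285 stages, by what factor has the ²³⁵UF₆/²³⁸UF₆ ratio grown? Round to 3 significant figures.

Overall factor = α^285 with α = √(352.04/349.03), i.e. (352.04/349.03)^(285/2).
= 1.00862^(285/2) = 3.40.

3.40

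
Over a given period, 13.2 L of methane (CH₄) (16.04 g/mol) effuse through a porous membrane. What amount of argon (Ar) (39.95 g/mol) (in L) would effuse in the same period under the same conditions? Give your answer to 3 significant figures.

8.36 L

Since effusion rate ∝ 1/√M, rate_Ar/rate_CH₄ = √(M_CH₄/M_Ar) = √(16.04/39.95) = √0.4015 = 0.6336.
So the volume for Ar is 13.2 × 0.6336 = 8.36 L.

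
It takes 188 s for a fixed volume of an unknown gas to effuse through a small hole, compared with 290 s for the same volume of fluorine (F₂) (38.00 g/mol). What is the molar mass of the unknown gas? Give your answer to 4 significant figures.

Graham's law gives t_X/t_F₂ = √(M_X/M_F₂).
188/290 = 0.6483 = √(M_X/38.00)
M_X = 38.00 × 0.6483² = 38.00 × 0.4203 = 15.97 g/mol

15.97 g/mol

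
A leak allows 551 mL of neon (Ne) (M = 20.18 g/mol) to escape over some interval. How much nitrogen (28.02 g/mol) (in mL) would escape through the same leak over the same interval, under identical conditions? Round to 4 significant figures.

By Graham's law, rate_N₂/rate_Ne = √(M_Ne/M_N₂) = √(20.18/28.02) = √0.7202 = 0.8486.
So the volume for N₂ is 551 × 0.8486 = 467.6 mL.

467.6 mL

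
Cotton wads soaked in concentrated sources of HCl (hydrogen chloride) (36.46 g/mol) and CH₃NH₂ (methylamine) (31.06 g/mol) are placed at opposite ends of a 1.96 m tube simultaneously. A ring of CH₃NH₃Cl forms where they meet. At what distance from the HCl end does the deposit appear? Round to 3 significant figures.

The fronts meet when d_HCl + d_CH₃NH₂ = L with d_HCl/d_CH₃NH₂ = √(M_CH₃NH₂/M_HCl) (Graham's law). Here √(M_CH₃NH₂/M_HCl) = √(31.06/36.46) = 0.9230.
With d_HCl + d_CH₃NH₂ = 1.96 m, d_CH₃NH₂ = 1.96/(1 + 0.9230) = 1.019 m.
d_HCl = 1.96 − 1.019 = 0.941 m.

0.941 m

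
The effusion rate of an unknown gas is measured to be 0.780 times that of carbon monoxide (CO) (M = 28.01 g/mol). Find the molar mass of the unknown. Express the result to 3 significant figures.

46.0 g/mol

Graham's law gives rate_X/rate_CO = √(M_CO/M_X).
0.780 = √(28.01/M_X)
M_X = 28.01 / 0.780² = 28.01 / 0.6084 = 46.0 g/mol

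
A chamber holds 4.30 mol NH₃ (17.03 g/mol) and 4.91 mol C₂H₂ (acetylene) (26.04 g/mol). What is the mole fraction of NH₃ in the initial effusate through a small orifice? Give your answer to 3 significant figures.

Rate_i ∝ x_i/√M_i (Graham's law weighted by mole fraction), so the effusate composition follows n_i/√M_i.
x_NH₃(eff) = (n_NH₃/√M_NH₃) / (n_NH₃/√M_NH₃ + n_C₂H₂/√M_C₂H₂)
= (4.30/√17.03) / (4.30/√17.03 + 4.91/√26.04) = 1.042/(1.042 + 0.9622) = 0.520.

0.520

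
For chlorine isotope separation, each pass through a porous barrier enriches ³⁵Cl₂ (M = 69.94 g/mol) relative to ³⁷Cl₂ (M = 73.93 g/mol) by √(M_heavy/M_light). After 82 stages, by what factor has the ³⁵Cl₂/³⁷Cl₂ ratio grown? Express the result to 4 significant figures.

After 82 stages the ratio has grown by (√(73.93/69.94))^82 = (73.93/69.94)^(82/2).
= 1.05705^41 = 9.725.

9.725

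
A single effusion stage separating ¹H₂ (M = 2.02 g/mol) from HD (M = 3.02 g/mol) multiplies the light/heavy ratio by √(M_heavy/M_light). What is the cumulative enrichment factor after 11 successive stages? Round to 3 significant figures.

9.13

After 11 stages the ratio has grown by (√(3.02/2.02))^11 = (3.02/2.02)^(11/2).
= 1.49505^(11/2) = 9.13.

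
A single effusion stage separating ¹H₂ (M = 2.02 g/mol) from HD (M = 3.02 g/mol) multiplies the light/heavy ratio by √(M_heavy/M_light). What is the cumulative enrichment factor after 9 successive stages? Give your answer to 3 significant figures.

6.11

After 9 stages the ratio has grown by (√(3.02/2.02))^9 = (3.02/2.02)^(9/2).
= 1.49505^(9/2) = 6.11.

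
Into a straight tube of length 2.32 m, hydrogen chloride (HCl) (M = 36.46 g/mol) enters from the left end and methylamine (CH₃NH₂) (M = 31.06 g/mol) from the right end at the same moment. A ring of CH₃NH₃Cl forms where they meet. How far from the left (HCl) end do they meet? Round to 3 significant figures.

Graham's law gives d_HCl/d_CH₃NH₂ = rate_HCl/rate_CH₃NH₂ = √(M_CH₃NH₂/M_HCl) = √(31.06/36.46) = 0.9230.
With d_HCl + d_CH₃NH₂ = 2.32 m, d_CH₃NH₂ = 2.32/(1 + 0.9230) = 1.206 m.
d_HCl = 2.32 − 1.206 = 1.11 m.

1.11 m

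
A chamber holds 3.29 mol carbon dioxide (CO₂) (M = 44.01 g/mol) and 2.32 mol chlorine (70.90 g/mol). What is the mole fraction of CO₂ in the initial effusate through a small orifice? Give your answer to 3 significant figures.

Each component's effusion rate ∝ (its partial pressure)·(1/√M) ∝ n_i/√M_i.
x_CO₂(eff) = (n_CO₂/√M_CO₂) / (n_CO₂/√M_CO₂ + n_Cl₂/√M_Cl₂)
= (3.29/√44.01) / (3.29/√44.01 + 2.32/√70.90) = 0.4959/(0.4959 + 0.2755) = 0.643.

0.643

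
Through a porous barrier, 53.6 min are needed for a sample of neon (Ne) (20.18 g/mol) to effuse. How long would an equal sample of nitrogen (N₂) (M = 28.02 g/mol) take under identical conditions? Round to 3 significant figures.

From Graham's law, t_N₂/t_Ne = √(M_N₂/M_Ne) = √(28.02/20.18) = √1.389 = 1.178.
So the time for N₂ is 53.6 × 1.178 = 63.2 min.

63.2 min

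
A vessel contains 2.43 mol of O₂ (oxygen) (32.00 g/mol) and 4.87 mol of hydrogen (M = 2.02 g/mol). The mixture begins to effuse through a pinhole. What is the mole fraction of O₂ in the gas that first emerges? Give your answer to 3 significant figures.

0.111

Each component's effusion rate ∝ (its partial pressure)·(1/√M) ∝ n_i/√M_i.
Mole fraction of O₂ in the effusate = (n_O₂/√M_O₂) / (n_O₂/√M_O₂ + n_H₂/√M_H₂)
= (2.43/√32.00) / (2.43/√32.00 + 4.87/√2.02) = 0.4296/(0.4296 + 3.427) = 0.111.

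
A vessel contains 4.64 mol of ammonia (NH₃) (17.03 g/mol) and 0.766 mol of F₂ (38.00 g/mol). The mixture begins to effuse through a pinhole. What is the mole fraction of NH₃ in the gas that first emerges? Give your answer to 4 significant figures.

Effusion rate of each component ∝ n_i/√M_i (partial pressure × 1/√M).
x_NH₃(eff) = (n_NH₃/√M_NH₃) / (n_NH₃/√M_NH₃ + n_F₂/√M_F₂)
= (4.64/√17.03) / (4.64/√17.03 + 0.766/√38.00) = 1.124/(1.124 + 0.1243) = 0.9005.

0.9005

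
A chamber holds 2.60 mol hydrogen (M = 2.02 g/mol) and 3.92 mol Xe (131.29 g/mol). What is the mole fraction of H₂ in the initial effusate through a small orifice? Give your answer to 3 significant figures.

0.842

Effusion rate of each component ∝ n_i/√M_i (partial pressure × 1/√M).
x_H₂(eff) = (n_H₂/√M_H₂) / (n_H₂/√M_H₂ + n_Xe/√M_Xe)
= (2.60/√2.02) / (2.60/√2.02 + 3.92/√131.29) = 1.829/(1.829 + 0.3421) = 0.842.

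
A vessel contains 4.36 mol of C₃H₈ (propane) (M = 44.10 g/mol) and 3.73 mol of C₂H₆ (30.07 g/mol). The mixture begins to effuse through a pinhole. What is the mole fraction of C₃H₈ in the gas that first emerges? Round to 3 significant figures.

0.491

Effusion rate of each component ∝ n_i/√M_i (partial pressure × 1/√M).
So x_C₃H₈ in the escaping gas = (n_C₃H₈/√M_C₃H₈) / Σ(n_i/√M_i)
= (4.36/√44.10) / (4.36/√44.10 + 3.73/√30.07) = 0.6565/(0.6565 + 0.6802) = 0.491.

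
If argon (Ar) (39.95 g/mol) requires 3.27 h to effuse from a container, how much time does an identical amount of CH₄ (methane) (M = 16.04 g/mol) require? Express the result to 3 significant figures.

From Graham's law, t_CH₄/t_Ar = √(M_CH₄/M_Ar) = √(16.04/39.95) = √0.4015 = 0.6336.
So the time for CH₄ is 3.27 × 0.6336 = 2.07 h.

2.07 h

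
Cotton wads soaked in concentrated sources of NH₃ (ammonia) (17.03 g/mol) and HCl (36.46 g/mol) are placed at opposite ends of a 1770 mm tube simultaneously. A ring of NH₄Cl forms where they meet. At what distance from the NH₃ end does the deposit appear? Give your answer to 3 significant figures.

1050 mm

Graham's law gives d_NH₃/d_HCl = rate_NH₃/rate_HCl = √(M_HCl/M_NH₃) = √(36.46/17.03) = 1.463.
With d_NH₃ + d_HCl = 1770 mm, d_HCl = 1770/(1 + 1.463) = 718.6 mm.
d_NH₃ = 1770 − 718.6 = 1050 mm.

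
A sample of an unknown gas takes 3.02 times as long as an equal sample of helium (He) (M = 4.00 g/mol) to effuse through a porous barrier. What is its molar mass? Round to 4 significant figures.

36.48 g/mol

By Graham's law, t_X/t_He = √(M_X/M_He).
3.02 = √(M_X/4.00)
M_X = 4.00 × 3.02² = 4.00 × 9.120 = 36.48 g/mol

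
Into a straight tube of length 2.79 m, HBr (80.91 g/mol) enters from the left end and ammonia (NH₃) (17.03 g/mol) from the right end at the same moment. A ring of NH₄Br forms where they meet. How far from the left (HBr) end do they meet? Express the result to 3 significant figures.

0.877 m

The fronts meet when d_HBr + d_NH₃ = L with d_HBr/d_NH₃ = √(M_NH₃/M_HBr) (Graham's law). Here √(M_NH₃/M_HBr) = √(17.03/80.91) = 0.4588.
With d_HBr + d_NH₃ = 2.79 m, d_NH₃ = 2.79/(1 + 0.4588) = 1.913 m.
d_HBr = 2.79 − 1.913 = 0.877 m.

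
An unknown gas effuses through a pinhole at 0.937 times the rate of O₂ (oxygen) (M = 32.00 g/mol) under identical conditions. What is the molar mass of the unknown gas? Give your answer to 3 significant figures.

36.4 g/mol

By Graham's law, rate_X/rate_O₂ = √(M_O₂/M_X).
0.937 = √(32.00/M_X)
M_X = 32.00 / 0.937² = 32.00 / 0.8780 = 36.4 g/mol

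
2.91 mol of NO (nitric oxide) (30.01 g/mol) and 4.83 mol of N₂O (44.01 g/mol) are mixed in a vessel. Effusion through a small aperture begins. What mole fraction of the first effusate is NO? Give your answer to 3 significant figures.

0.422

Effusion rate of each component ∝ n_i/√M_i (partial pressure × 1/√M).
So x_NO in the escaping gas = (n_NO/√M_NO) / Σ(n_i/√M_i)
= (2.91/√30.01) / (2.91/√30.01 + 4.83/√44.01) = 0.5312/(0.5312 + 0.7281) = 0.422.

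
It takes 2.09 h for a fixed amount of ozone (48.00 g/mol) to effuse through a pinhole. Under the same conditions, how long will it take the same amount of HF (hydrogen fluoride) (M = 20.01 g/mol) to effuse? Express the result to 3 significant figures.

From Graham's law, t_HF/t_O₃ = √(M_HF/M_O₃) = √(20.01/48.00) = √0.4169 = 0.6457.
So the time for HF is 2.09 × 0.6457 = 1.35 h.

1.35 h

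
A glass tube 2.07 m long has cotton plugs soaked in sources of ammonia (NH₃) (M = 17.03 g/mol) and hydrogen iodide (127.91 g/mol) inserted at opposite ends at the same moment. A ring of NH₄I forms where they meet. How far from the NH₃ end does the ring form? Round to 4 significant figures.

1.517 m

Graham's law gives d_NH₃/d_HI = rate_NH₃/rate_HI = √(M_HI/M_NH₃) = √(127.91/17.03) = 2.741.
With d_NH₃ + d_HI = 2.07 m, d_HI = 2.07/(1 + 2.741) = 0.5534 m.
d_NH₃ = 2.07 − 0.5534 = 1.517 m.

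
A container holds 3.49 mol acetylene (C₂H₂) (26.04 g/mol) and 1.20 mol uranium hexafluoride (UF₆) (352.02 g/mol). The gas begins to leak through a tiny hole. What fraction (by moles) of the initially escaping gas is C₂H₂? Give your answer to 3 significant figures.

0.914

Rate_i ∝ x_i/√M_i (Graham's law weighted by mole fraction), so the effusate composition follows n_i/√M_i.
So x_C₂H₂ in the escaping gas = (n_C₂H₂/√M_C₂H₂) / Σ(n_i/√M_i)
= (3.49/√26.04) / (3.49/√26.04 + 1.20/√352.02) = 0.6839/(0.6839 + 0.06396) = 0.914.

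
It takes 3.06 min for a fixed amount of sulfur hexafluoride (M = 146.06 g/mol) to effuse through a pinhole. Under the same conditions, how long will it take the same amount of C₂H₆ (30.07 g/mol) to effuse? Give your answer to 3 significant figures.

Since effusion rate ∝ 1/√M, t_C₂H₆/t_SF₆ = √(M_C₂H₆/M_SF₆) = √(30.07/146.06) = √0.2059 = 0.4537.
So the time for C₂H₆ is 3.06 × 0.4537 = 1.39 min.

1.39 min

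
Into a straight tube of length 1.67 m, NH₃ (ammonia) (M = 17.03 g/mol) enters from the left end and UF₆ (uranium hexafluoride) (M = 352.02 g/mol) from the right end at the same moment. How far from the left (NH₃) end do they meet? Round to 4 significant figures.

1.369 m

Graham's law gives d_NH₃/d_UF₆ = rate_NH₃/rate_UF₆ = √(M_UF₆/M_NH₃) = √(352.02/17.03) = 4.546.
With d_NH₃ + d_UF₆ = 1.67 m, d_UF₆ = 1.67/(1 + 4.546) = 0.3011 m.
d_NH₃ = 1.67 − 0.3011 = 1.369 m.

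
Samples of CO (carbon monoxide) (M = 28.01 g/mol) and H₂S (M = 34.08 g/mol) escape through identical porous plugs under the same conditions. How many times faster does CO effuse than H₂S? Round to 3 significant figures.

Graham's law gives rate_CO/rate_H₂S = √(M_H₂S/M_CO) = √(34.08/28.01) = √1.217 = 1.10.

1.10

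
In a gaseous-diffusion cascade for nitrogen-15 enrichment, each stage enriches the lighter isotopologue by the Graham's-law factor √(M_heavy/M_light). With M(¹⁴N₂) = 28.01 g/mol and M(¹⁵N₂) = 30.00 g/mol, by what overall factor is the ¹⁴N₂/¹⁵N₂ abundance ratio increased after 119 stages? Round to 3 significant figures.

Overall factor = α^119 with α = √(30.00/28.01), i.e. (30.00/28.01)^(119/2).
= 1.07105^(119/2) = 59.4.

59.4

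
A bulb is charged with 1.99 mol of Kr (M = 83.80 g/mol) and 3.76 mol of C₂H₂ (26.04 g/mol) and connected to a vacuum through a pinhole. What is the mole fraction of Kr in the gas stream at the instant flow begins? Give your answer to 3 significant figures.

0.228

Effusion rate of each component ∝ n_i/√M_i (partial pressure × 1/√M).
x_Kr(eff) = (n_Kr/√M_Kr) / (n_Kr/√M_Kr + n_C₂H₂/√M_C₂H₂)
= (1.99/√83.80) / (1.99/√83.80 + 3.76/√26.04) = 0.2174/(0.2174 + 0.7368) = 0.228.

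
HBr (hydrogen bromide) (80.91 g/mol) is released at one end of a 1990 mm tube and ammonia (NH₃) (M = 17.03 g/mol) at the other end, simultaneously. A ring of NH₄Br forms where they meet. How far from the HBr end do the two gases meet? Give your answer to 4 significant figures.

625.8 mm

In equal time, each gas travels a distance ∝ its rate ∝ 1/√M, so d_HBr/d_NH₃ = √(M_NH₃/M_HBr) = √(17.03/80.91) = 0.4588.
With d_HBr + d_NH₃ = 1990 mm, d_NH₃ = 1990/(1 + 0.4588) = 1364 mm.
d_HBr = 1990 − 1364 = 625.8 mm.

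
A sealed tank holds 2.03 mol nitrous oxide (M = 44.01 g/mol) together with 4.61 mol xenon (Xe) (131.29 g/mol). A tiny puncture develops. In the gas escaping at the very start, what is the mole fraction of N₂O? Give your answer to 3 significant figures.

Each component's effusion rate ∝ (its partial pressure)·(1/√M) ∝ n_i/√M_i.
x_N₂O(eff) = (n_N₂O/√M_N₂O) / (n_N₂O/√M_N₂O + n_Xe/√M_Xe)
= (2.03/√44.01) / (2.03/√44.01 + 4.61/√131.29) = 0.3060/(0.3060 + 0.4023) = 0.432.

0.432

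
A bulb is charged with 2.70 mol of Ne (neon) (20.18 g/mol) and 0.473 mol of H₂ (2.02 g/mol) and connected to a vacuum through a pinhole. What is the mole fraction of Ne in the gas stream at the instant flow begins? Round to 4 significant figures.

Effusion rate of each component ∝ n_i/√M_i (partial pressure × 1/√M).
Mole fraction of Ne in the effusate = (n_Ne/√M_Ne) / (n_Ne/√M_Ne + n_H₂/√M_H₂)
= (2.70/√20.18) / (2.70/√20.18 + 0.473/√2.02) = 0.6010/(0.6010 + 0.3328) = 0.6436.

0.6436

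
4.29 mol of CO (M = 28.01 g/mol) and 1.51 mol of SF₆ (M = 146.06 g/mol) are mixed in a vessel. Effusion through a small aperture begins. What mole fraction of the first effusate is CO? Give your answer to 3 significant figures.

The effusion rate of species i is ∝ p_i/√M_i ∝ n_i/√M_i.
So x_CO in the escaping gas = (n_CO/√M_CO) / Σ(n_i/√M_i)
= (4.29/√28.01) / (4.29/√28.01 + 1.51/√146.06) = 0.8106/(0.8106 + 0.1249) = 0.866.

0.866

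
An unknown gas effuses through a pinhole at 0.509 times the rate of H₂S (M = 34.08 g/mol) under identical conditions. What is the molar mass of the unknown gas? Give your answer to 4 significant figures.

Since effusion rate ∝ 1/√M, rate_X/rate_H₂S = √(M_H₂S/M_X).
0.509 = √(34.08/M_X)
M_X = 34.08 / 0.509² = 34.08 / 0.2591 = 131.5 g/mol

131.5 g/mol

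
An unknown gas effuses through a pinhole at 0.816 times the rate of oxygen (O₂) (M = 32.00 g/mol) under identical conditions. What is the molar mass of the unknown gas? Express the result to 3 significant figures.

48.1 g/mol

By Graham's law, rate_X/rate_O₂ = √(M_O₂/M_X).
0.816 = √(32.00/M_X)
M_X = 32.00 / 0.816² = 32.00 / 0.6659 = 48.1 g/mol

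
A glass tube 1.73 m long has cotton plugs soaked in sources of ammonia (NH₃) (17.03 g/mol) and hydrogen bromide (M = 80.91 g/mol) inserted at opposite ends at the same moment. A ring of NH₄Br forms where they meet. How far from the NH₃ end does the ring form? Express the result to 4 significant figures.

Distances travelled in equal time are proportional to diffusion rates, so d_NH₃/d_HBr = √(M_HBr/M_NH₃) = √(80.91/17.03) = 2.180.
With d_NH₃ + d_HBr = 1.73 m, d_HBr = 1.73/(1 + 2.180) = 0.5441 m.
d_NH₃ = 1.73 − 0.5441 = 1.186 m.

1.186 m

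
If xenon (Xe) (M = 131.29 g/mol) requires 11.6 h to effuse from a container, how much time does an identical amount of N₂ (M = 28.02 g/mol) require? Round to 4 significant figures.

5.359 h

By Graham's law, t_N₂/t_Xe = √(M_N₂/M_Xe) = √(28.02/131.29) = √0.2134 = 0.4620.
So the time for N₂ is 11.6 × 0.4620 = 5.359 h.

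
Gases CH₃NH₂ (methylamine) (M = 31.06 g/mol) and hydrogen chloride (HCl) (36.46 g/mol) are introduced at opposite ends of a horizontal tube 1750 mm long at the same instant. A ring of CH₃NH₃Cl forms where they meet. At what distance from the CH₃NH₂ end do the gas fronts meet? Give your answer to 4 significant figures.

910.0 mm

Graham's law gives d_CH₃NH₂/d_HCl = rate_CH₃NH₂/rate_HCl = √(M_HCl/M_CH₃NH₂) = √(36.46/31.06) = 1.083.
With d_CH₃NH₂ + d_HCl = 1750 mm, d_HCl = 1750/(1 + 1.083) = 840.0 mm.
d_CH₃NH₂ = 1750 − 840.0 = 910.0 mm.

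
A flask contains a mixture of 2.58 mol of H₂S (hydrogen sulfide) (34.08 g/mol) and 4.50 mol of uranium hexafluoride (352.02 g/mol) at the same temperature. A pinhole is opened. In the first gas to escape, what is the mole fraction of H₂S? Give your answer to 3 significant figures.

0.648

The effusion rate of species i is ∝ p_i/√M_i ∝ n_i/√M_i.
Mole fraction of H₂S in the effusate = (n_H₂S/√M_H₂S) / (n_H₂S/√M_H₂S + n_UF₆/√M_UF₆)
= (2.58/√34.08) / (2.58/√34.08 + 4.50/√352.02) = 0.4419/(0.4419 + 0.2398) = 0.648.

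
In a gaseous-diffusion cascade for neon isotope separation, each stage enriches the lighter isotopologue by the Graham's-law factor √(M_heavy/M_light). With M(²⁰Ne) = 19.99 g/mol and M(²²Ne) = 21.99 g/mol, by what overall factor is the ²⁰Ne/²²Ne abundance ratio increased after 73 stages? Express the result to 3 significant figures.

32.5

Each stage multiplies the ratio by α = √(21.99/19.99), so after 73 stages the overall factor is α^73 = (21.99/19.99)^(73/2).
= 1.10005^(73/2) = 32.5.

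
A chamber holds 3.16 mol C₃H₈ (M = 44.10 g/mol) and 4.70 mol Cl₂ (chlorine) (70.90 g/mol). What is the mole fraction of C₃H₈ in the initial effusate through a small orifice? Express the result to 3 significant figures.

Each component's effusion rate ∝ (its partial pressure)·(1/√M) ∝ n_i/√M_i.
x_C₃H₈(eff) = (n_C₃H₈/√M_C₃H₈) / (n_C₃H₈/√M_C₃H₈ + n_Cl₂/√M_Cl₂)
= (3.16/√44.10) / (3.16/√44.10 + 4.70/√70.90) = 0.4758/(0.4758 + 0.5582) = 0.460.

0.460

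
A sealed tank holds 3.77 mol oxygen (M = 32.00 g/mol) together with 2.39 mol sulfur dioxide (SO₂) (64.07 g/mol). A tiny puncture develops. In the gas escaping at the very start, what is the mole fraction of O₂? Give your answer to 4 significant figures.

The effusion rate of species i is ∝ p_i/√M_i ∝ n_i/√M_i.
So x_O₂ in the escaping gas = (n_O₂/√M_O₂) / Σ(n_i/√M_i)
= (3.77/√32.00) / (3.77/√32.00 + 2.39/√64.07) = 0.6664/(0.6664 + 0.2986) = 0.6906.

0.6906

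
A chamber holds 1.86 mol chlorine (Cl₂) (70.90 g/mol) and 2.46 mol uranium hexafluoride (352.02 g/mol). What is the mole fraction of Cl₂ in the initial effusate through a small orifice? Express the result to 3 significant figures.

0.628

Rate_i ∝ x_i/√M_i (Graham's law weighted by mole fraction), so the effusate composition follows n_i/√M_i.
x_Cl₂(eff) = (n_Cl₂/√M_Cl₂) / (n_Cl₂/√M_Cl₂ + n_UF₆/√M_UF₆)
= (1.86/√70.90) / (1.86/√70.90 + 2.46/√352.02) = 0.2209/(0.2209 + 0.1311) = 0.628.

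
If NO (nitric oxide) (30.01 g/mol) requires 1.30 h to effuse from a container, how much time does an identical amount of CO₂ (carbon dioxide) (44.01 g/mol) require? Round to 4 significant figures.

Since effusion rate ∝ 1/√M, t_CO₂/t_NO = √(M_CO₂/M_NO) = √(44.01/30.01) = √1.467 = 1.211.
So the time for CO₂ is 1.30 × 1.211 = 1.574 h.

1.574 h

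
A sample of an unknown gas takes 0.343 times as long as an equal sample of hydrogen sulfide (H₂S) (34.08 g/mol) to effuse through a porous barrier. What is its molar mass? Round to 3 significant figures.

From Graham's law, t_X/t_H₂S = √(M_X/M_H₂S).
0.343 = √(M_X/34.08)
M_X = 34.08 × 0.343² = 34.08 × 0.1176 = 4.01 g/mol

4.01 g/mol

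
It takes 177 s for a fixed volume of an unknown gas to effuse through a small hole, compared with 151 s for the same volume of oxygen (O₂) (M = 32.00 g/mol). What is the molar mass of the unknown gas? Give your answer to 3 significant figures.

44.0 g/mol

Since effusion rate ∝ 1/√M, t_X/t_O₂ = √(M_X/M_O₂).
177/151 = 1.172 = √(M_X/32.00)
M_X = 32.00 × 1.172² = 32.00 × 1.374 = 44.0 g/mol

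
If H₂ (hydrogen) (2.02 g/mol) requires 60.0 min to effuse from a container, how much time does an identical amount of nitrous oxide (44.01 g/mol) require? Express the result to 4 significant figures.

280.1 min

From Graham's law, t_N₂O/t_H₂ = √(M_N₂O/M_H₂) = √(44.01/2.02) = √21.79 = 4.668.
So the time for N₂O is 60.0 × 4.668 = 280.1 min.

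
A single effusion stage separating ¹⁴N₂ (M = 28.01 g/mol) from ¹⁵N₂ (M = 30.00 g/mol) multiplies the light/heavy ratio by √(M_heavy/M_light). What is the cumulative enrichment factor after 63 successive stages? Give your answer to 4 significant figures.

8.689

Each stage multiplies the ratio by α = √(30.00/28.01), so after 63 stages the overall factor is α^63 = (30.00/28.01)^(63/2).
= 1.07105^(63/2) = 8.689.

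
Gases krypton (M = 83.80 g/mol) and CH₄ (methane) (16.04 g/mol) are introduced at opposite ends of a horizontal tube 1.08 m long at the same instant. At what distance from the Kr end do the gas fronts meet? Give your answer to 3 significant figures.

0.329 m

Graham's law gives d_Kr/d_CH₄ = rate_Kr/rate_CH₄ = √(M_CH₄/M_Kr) = √(16.04/83.80) = 0.4375.
With d_Kr + d_CH₄ = 1.08 m, d_CH₄ = 1.08/(1 + 0.4375) = 0.7513 m.
d_Kr = 1.08 − 0.7513 = 0.329 m.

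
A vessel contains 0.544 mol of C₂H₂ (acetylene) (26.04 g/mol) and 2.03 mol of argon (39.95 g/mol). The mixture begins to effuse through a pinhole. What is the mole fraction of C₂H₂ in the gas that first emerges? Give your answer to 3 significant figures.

Rate_i ∝ x_i/√M_i (Graham's law weighted by mole fraction), so the effusate composition follows n_i/√M_i.
x_C₂H₂(eff) = (n_C₂H₂/√M_C₂H₂) / (n_C₂H₂/√M_C₂H₂ + n_Ar/√M_Ar)
= (0.544/√26.04) / (0.544/√26.04 + 2.03/√39.95) = 0.1066/(0.1066 + 0.3212) = 0.249.

0.249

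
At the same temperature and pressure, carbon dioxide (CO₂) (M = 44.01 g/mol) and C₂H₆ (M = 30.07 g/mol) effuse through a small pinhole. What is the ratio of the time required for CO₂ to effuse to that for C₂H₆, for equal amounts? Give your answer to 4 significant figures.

1.210

Graham's law gives t_CO₂/t_C₂H₆ = √(M_CO₂/M_C₂H₆) = √(44.01/30.07) = √1.464 = 1.210.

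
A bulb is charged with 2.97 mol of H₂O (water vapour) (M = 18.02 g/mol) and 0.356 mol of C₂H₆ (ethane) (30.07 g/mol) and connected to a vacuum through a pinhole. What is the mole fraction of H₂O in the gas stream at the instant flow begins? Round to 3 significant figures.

0.915

The effusion rate of species i is ∝ p_i/√M_i ∝ n_i/√M_i.
So x_H₂O in the escaping gas = (n_H₂O/√M_H₂O) / Σ(n_i/√M_i)
= (2.97/√18.02) / (2.97/√18.02 + 0.356/√30.07) = 0.6996/(0.6996 + 0.06492) = 0.915.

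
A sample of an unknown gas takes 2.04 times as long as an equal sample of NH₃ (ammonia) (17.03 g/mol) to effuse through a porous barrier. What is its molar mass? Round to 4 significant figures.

Graham's law gives t_X/t_NH₃ = √(M_X/M_NH₃).
2.04 = √(M_X/17.03)
M_X = 17.03 × 2.04² = 17.03 × 4.162 = 70.87 g/mol

70.87 g/mol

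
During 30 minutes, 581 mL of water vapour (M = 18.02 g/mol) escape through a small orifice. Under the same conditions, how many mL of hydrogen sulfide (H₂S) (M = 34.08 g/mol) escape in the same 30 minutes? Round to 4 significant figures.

422.5 mL

From Graham's law, rate_H₂S/rate_H₂O = √(M_H₂O/M_H₂S) = √(18.02/34.08) = √0.5288 = 0.7272.
So the volume for H₂S is 581 × 0.7272 = 422.5 mL.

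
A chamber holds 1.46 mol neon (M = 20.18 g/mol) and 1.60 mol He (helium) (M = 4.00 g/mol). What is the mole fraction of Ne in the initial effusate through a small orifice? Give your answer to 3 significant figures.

0.289

Effusion rate of each component ∝ n_i/√M_i (partial pressure × 1/√M).
Mole fraction of Ne in the effusate = (n_Ne/√M_Ne) / (n_Ne/√M_Ne + n_He/√M_He)
= (1.46/√20.18) / (1.46/√20.18 + 1.60/√4.00) = 0.3250/(0.3250 + 0.8000) = 0.289.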